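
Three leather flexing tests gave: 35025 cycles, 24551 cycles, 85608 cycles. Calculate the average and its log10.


Average = 48395 cycles
log10 = 4.68

Average = (35025 + 24551 + 85608) / 3 = 48395 cycles
log10(48395) = 4.68


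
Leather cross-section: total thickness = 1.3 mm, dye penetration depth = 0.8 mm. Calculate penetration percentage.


Penetration% = 0.8 / 1.3 x 100
Penetration = 61.5%


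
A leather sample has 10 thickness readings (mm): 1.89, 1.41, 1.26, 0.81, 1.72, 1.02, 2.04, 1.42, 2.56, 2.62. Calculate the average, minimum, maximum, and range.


Average = 1.68 mm
Min = 0.81 mm
Max = 2.62 mm
Range = 1.81 mm


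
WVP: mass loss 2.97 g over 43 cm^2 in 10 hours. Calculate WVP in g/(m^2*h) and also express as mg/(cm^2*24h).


WVP = 2.97 / (43 x 10) x 10000 = 69.07 g/(m^2*h)
Mass loss in mg = 2.97 x 1000 = 2970 mg
Per cm^2 per 24h in mg: 2970 x 24 / (43 x 10) = 71280 / 430 = 165.77 mg/(cm^2*24h)


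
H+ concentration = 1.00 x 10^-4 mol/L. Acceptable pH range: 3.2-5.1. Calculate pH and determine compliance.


pH = 4.00
Compliant: Yes


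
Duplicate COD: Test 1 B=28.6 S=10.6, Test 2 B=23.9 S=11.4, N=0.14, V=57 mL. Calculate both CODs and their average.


COD1 = 353.7 mg/L
COD2 = 245.6 mg/L
Average = 299.7 mg/L

COD1 = (28.6 - 10.6) x 0.14 x 8000 / 57 = 353.7 mg/L
COD2 = (23.9 - 11.4) x 0.14 x 8000 / 57 = 245.6 mg/L
Average = (353.7 + 245.6) / 2 = 299.7 mg/L


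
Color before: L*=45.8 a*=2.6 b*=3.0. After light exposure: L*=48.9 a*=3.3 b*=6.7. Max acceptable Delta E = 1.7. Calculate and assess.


Delta E = 4.88
Passes: No

dL = 3.1, da = 0.7, db = 3.7
dE = sqrt((3.1)^2 + (0.7)^2 + (3.7)^2) = 4.88
Max = 1.7
Passes: No


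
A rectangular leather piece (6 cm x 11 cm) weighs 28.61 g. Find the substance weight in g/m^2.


4334.8 g/m^2


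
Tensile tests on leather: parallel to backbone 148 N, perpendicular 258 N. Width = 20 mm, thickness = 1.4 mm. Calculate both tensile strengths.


Parallel = 5.29 N/mm^2
Perpendicular = 9.21 N/mm^2

Area = 20 x 1.4 = 28.0 mm^2
TS (parallel) = 148 / 28.0 = 5.29 N/mm^2
TS (perpendicular) = 258 / 28.0 = 9.21 N/mm^2


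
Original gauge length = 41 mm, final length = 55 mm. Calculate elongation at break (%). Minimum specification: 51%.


Elongation = 34.1%
Meets spec: No

Extension = 55 - 41 = 14 mm
Elongation = 14 / 41 x 100 = 34.1%
Minimum required: 51%
Meets specification: No


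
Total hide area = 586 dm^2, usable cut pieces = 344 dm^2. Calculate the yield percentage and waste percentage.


Yield = 58.7%
Waste = 41.3%


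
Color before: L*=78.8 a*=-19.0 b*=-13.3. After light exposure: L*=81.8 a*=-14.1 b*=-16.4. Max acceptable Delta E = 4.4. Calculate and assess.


dL = 3.0, da = 4.9, db = -3.1
dE = sqrt((3.0)^2 + (4.9)^2 + (-3.1)^2) = 6.53
Max = 4.4
Passes: No


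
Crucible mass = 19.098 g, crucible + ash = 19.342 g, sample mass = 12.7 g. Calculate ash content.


Ash mass = 0.244 g
Ash content = 1.92%

Ash mass = 19.342 - 19.098 = 0.244 g
Ash% = 0.244 / 12.7 x 100 = 1.92%


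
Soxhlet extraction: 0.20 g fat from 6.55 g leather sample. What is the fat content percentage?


Fat content = 0.20 / 6.55 x 100
Fat = 3.1%


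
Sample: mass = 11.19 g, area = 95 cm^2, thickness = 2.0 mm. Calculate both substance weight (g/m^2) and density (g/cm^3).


SW = 11.19 / 95 x 10000 = 1177.9 g/m^2
Volume = 95 x 2.0 / 10 = 19.00 cm^3
Density = 11.19 / 19.00 = 0.589 g/cm^3


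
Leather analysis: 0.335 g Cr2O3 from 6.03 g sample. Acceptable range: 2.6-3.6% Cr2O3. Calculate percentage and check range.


Cr2O3 = 5.56%
Within range: No


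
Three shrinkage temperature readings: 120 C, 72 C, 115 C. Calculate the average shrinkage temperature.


Average = (120 + 72 + 115) / 3
Average = 307 / 3 = 102.3 C


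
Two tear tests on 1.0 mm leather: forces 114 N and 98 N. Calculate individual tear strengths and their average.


Tear 1 = 114 / 1.0 = 114.0 N/mm
Tear 2 = 98 / 1.0 = 98.0 N/mm
Average = (114.0 + 98.0) / 2 = 106.0 N/mm


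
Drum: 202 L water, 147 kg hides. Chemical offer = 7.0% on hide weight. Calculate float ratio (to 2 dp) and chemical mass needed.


Float ratio = 1.37
Chemical needed = 10.29 kg

Float ratio = 202 / 147 = 1.37
Chemical = 147 x 7.0 / 100 = 10.29 kg


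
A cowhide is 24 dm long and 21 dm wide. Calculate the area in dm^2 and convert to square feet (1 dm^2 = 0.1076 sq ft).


504 dm^2
54.23 sq ft


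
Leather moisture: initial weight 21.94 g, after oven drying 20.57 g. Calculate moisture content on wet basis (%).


6.2%


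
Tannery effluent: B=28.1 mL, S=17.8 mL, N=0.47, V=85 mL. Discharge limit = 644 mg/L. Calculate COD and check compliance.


COD = 455.6 mg/L
Compliant: Yes


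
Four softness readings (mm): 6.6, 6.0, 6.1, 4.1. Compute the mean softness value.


5.70 mm


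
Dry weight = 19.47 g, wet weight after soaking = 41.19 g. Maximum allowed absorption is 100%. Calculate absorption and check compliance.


Absorption = 111.6%
Compliant: No

WA = (41.19 - 19.47) / 19.47 x 100 = 111.6%
Maximum allowed: 100%
Compliant: No


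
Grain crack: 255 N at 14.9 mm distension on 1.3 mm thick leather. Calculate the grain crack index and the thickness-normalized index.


Crack index = 255 / 14.9 = 17.1 N/mm
Normalized = 17.1 / 1.3 = 13.2 N/mm per mm


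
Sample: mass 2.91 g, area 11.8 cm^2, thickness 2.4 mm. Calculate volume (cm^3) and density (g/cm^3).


Thickness in cm = 2.4 / 10 = 0.24 cm
Volume = 11.8 x 0.24 = 2.832 cm^3
Density = 2.91 / 2.832 = 1.028 g/cm^3


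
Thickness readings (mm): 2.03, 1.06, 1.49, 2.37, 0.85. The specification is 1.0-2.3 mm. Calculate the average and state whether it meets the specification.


Sum = 7.80
Average = 7.80 / 5 = 1.56 mm
Specification range: 1.0 to 2.3 mm
Within spec: Yes


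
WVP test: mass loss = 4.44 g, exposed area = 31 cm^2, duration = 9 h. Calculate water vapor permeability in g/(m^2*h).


159.14 g/(m^2*h)

WVP = mass_loss / (area x time) x 10000
WVP = 4.44 / (31 x 9) x 10000
WVP = 4.44 / 279 x 10000 = 159.14 g/(m^2*h)


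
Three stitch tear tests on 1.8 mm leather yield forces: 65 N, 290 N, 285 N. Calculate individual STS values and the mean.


STS1 = 36.1 N/mm
STS2 = 161.1 N/mm
STS3 = 158.3 N/mm
Mean = 118.5 N/mm

STS1 = 65 / 1.8 = 36.1 N/mm
STS2 = 290 / 1.8 = 161.1 N/mm
STS3 = 285 / 1.8 = 158.3 N/mm
Mean = (36.1 + 161.1 + 158.3) / 3 = 118.5 N/mm


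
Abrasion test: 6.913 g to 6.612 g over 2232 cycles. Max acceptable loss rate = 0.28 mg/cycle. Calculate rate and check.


Rate = 0.135 mg/cycle
Passes: Yes

Loss = 6.913 - 6.612 = 0.301 g
Rate = 0.301 g / 2232 cycles x 1000 = 0.135 mg/cycle
Max = 0.28 mg/cycle
Passes: Yes


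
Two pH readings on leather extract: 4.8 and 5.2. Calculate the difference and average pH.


Difference = |4.8 - 5.2| = 0.4
Average = (4.8 + 5.2) / 2 = 5.00


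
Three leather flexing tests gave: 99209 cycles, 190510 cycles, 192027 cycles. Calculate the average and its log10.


Average = 160582 cycles
log10 = 5.21

Average = (99209 + 190510 + 192027) / 3 = 160582 cycles
log10(160582) = 5.21


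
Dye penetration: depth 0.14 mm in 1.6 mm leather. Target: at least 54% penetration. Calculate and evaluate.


Penetration = 0.14 / 1.6 x 100 = 8.8%
Target: 54%
Meets target: No


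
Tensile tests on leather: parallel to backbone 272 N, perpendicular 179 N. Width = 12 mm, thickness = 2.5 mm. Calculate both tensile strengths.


Area = 12 x 2.5 = 30.0 mm^2
TS (parallel) = 272 / 30.0 = 9.07 N/mm^2
TS (perpendicular) = 179 / 30.0 = 5.97 N/mm^2


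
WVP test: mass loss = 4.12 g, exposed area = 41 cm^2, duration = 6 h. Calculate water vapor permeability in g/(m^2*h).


WVP = mass_loss / (area x time) x 10000
WVP = 4.12 / (41 x 6) x 10000
WVP = 4.12 / 246 x 10000 = 167.48 g/(m^2*h)


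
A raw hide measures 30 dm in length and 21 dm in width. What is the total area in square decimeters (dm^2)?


Area = length x width
Area = 30 x 21 = 630 dm^2


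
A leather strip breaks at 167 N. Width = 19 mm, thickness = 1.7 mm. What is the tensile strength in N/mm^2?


Cross-sectional area = 19 x 1.7 = 32.3 mm^2
Tensile strength = 167 / 32.3 = 5.17 N/mm^2


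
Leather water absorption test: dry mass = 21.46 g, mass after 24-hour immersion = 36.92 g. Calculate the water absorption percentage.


72.0%


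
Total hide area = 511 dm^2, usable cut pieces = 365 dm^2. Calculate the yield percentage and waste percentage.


Yield = 71.4%
Waste = 28.6%

Yield = 365 / 511 x 100 = 71.4%
Waste = 511 - 365 = 146 dm^2
Waste% = 100 - 71.4 = 28.6%


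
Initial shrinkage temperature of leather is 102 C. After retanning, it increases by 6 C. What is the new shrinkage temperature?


New Ts = 102 + 6 = 108 C


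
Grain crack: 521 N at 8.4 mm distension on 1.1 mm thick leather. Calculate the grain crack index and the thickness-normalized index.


Crack index = 62.0 N/mm
Normalized index = 56.4 N/mm per mm

Crack index = 521 / 8.4 = 62.0 N/mm
Normalized = 62.0 / 1.1 = 56.4 N/mm per mm


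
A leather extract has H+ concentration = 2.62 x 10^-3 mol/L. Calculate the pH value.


pH = -log10[H+]
pH = -log10(2.62 x 10^-3) = 2.58


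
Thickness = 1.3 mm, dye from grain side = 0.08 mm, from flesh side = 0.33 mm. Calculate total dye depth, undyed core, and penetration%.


Total dyed = 0.41 mm
Undyed core = 0.89 mm
Penetration = 31.5%

Total dyed = 0.08 + 0.33 = 0.41 mm
Undyed core = 1.3 - 0.41 = 0.89 mm
Penetration = 0.41 / 1.3 x 100 = 31.5%


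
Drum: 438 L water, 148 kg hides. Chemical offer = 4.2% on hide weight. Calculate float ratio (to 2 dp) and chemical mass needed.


Float ratio = 2.96
Chemical needed = 6.216 kg


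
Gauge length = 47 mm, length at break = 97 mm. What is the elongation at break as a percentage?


106.4%

Extension = 97 - 47 = 50 mm
Elongation = 50 / 47 x 100 = 106.4%


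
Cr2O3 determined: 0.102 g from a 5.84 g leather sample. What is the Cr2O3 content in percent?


Cr2O3% = 0.102 / 5.84 x 100
Cr2O3% = 1.75%


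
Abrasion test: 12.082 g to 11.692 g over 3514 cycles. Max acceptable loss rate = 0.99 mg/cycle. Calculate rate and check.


Loss = 12.082 - 11.692 = 0.390 g
Rate = 0.390 g / 3514 cycles x 1000 = 0.111 mg/cycle
Max = 0.99 mg/cycle
Passes: Yes


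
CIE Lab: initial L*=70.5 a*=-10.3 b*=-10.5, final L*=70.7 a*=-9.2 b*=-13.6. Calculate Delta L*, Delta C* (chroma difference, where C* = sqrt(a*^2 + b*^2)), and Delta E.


Delta L* = 0.2
Delta C* = 1.71
Delta E = 3.30

Delta L* = 70.7 - 70.5 = 0.2
C1* = sqrt((-10.3)^2 + (-10.5)^2) = 14.709
C2* = sqrt((-9.2)^2 + (-13.6)^2) = 16.420
Delta C* = 16.420 - 14.709 = 1.71
Delta E = sqrt((0.2)^2 + (1.1)^2 + (-3.1)^2) = 3.30


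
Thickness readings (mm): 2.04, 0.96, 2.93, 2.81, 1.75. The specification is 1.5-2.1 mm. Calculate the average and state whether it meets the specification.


Sum = 10.49
Average = 10.49 / 5 = 2.10 mm
Specification range: 1.5 to 2.1 mm
Within spec: Yes


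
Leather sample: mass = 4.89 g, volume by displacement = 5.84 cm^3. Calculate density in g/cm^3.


0.837 g/cm^3


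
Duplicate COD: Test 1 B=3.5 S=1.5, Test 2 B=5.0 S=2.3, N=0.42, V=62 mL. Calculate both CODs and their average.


COD1 = 108.4 mg/L
COD2 = 146.3 mg/L
Average = 127.4 mg/L


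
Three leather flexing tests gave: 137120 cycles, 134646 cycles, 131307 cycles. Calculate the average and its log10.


Average = (137120 + 134646 + 131307) / 3 = 134358 cycles
log10(134358) = 5.13


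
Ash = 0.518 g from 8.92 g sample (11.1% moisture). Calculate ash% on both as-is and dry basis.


As-is ash% = 0.518 / 8.92 x 100 = 5.81%
Dry mass = 8.92 x (100 - 11.1) / 100 = 7.92988 g
Dry-basis ash% = 0.518 / 7.92988 x 100 = 6.53%


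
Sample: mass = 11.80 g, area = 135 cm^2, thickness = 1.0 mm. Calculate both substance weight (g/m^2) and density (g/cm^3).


SW = 11.80 / 135 x 10000 = 874.1 g/m^2
Volume = 135 x 1.0 / 10 = 13.50 cm^3
Density = 11.80 / 13.50 = 0.874 g/cm^3


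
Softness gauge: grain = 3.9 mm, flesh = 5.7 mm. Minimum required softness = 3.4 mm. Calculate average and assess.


Average softness = 4.80 mm
Meets requirement: Yes


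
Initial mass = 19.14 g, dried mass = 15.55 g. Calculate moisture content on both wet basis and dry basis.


Moisture lost = 19.14 - 15.55 = 3.59 g
Wet basis MC = 3.59 / 19.14 x 100 = 18.8%
Dry basis MC = 3.59 / 15.55 x 100 = 23.1%


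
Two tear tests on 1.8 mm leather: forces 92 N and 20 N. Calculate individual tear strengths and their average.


Tear 1 = 51.1 N/mm
Tear 2 = 11.1 N/mm
Average = 31.1 N/mm


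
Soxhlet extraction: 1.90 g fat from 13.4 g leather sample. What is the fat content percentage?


Fat content = 1.90 / 13.4 x 100
Fat = 14.2%


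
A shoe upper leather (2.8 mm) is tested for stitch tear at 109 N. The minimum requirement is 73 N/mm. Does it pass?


STS = 38.9 N/mm
Passes: No


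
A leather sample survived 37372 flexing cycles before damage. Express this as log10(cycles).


4.57

log10(37372) = 4.57


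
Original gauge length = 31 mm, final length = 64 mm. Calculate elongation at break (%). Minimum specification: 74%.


Elongation = 106.5%
Meets spec: Yes

Extension = 64 - 31 = 33 mm
Elongation = 33 / 31 x 100 = 106.5%
Minimum required: 74%
Meets specification: Yes


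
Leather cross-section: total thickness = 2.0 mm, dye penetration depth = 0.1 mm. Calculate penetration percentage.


5.0%

Penetration% = 0.1 / 2.0 x 100
Penetration = 5.0%


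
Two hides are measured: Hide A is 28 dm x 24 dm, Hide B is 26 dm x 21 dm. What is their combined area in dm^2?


Hide A area = 28 x 24 = 672 dm^2
Hide B area = 26 x 21 = 546 dm^2
Total = 672 + 546 = 1218 dm^2


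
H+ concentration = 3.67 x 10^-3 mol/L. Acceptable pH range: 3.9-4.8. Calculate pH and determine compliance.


pH = -log10(3.67 x 10^-3) = 2.44
Range: 3.9 to 4.8
Compliant: No


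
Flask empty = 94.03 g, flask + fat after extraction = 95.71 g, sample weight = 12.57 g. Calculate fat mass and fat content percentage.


Fat mass = 95.71 - 94.03 = 1.68 g
Fat% = 1.68 / 12.57 x 100 = 13.4%


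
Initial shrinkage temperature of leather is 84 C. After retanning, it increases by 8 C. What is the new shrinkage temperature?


New Ts = 84 + 8 = 92 C


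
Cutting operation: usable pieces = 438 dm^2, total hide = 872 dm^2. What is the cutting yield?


50.2%

Yield = usable / total x 100
Yield = 438 / 872 x 100 = 50.2%


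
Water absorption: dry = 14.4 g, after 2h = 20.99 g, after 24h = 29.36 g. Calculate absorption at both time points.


2h absorption = 45.8%
24h absorption = 103.9%

WA (2h) = (20.99 - 14.4) / 14.4 x 100 = 45.8%
WA (24h) = (29.36 - 14.4) / 14.4 x 100 = 103.9%


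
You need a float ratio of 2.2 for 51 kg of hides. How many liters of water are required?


Water = hide weight x target ratio
Water = 51 x 2.2 = 112.2 L


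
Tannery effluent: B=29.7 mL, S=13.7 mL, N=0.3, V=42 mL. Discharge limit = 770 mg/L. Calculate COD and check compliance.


COD = (29.7 - 13.7) x 0.3 x 8000 / 42 = 914.3 mg/L
Limit: 770 mg/L
Compliant: No


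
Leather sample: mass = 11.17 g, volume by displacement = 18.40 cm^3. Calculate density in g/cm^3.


Density = mass / volume
Density = 11.17 / 18.40 = 0.607 g/cm^3


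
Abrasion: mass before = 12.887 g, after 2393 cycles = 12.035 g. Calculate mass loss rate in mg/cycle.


Mass loss = 12.887 - 12.035 = 0.852 g
Rate = 0.852 / 2393 x 1000 = 0.356 mg/cycle


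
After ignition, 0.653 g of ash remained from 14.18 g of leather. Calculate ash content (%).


Ash% = 0.653 / 14.18 x 100
Ash% = 4.61%


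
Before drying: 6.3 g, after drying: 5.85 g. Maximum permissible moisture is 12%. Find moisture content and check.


Moisture content = 7.1%
Acceptable: Yes

MC = (6.3 - 5.85) / 6.3 x 100 = 7.1%
Maximum: 12%
Acceptable: Yes


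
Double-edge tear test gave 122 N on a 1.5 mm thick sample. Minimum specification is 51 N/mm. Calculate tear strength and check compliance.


Tear strength = 81.3 N/mm
Compliant: Yes

Tear strength = 122 / 1.5 = 81.3 N/mm
Required minimum = 51 N/mm
Compliant: Yes


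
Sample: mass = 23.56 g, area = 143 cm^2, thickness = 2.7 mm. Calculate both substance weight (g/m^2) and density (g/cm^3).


Substance weight = 1647.6 g/m^2
Density = 0.610 g/cm^3


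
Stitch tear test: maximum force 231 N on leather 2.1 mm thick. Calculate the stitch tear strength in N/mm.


110.0 N/mm

Stitch tear strength = force / thickness
STS = 231 / 2.1 = 110.0 N/mm


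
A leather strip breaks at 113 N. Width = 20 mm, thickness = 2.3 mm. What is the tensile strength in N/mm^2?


Cross-sectional area = 20 x 2.3 = 46.0 mm^2
Tensile strength = 113 / 46.0 = 2.46 N/mm^2


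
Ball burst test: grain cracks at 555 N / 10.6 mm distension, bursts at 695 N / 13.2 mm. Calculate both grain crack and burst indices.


Crack index = 52.4 N/mm
Burst index = 52.7 N/mm


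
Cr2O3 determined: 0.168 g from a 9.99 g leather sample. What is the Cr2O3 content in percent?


1.68%

Cr2O3% = 0.168 / 9.99 x 100
Cr2O3% = 1.68%


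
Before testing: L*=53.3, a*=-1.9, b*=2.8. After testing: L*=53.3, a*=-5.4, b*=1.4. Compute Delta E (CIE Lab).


dL = 53.3 - 53.3 = 0.0
da = -5.4 - (-1.9) = -3.5
db = 1.4 - 2.8 = -1.4
dE = sqrt((0.0)^2 + (-3.5)^2 + (-1.4)^2) = 3.77


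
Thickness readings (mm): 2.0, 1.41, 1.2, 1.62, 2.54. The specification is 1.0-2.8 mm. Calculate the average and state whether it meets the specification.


Average = 1.75 mm
Within specification: Yes

Sum = 8.77
Average = 8.77 / 5 = 1.75 mm
Specification range: 1.0 to 2.8 mm
Within spec: Yes


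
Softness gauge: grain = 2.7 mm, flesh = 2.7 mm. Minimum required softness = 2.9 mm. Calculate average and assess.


Average = (2.7 + 2.7) / 2 = 2.70 mm
Minimum = 2.9 mm
Meets requirement: No


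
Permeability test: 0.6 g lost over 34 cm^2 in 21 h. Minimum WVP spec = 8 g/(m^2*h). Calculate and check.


WVP = 0.6 / (34 x 21) x 10000 = 8.40 g/(m^2*h)
Minimum: 8 g/(m^2*h)
Meets spec: Yes


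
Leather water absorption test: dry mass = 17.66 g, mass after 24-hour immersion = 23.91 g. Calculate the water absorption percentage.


35.4%


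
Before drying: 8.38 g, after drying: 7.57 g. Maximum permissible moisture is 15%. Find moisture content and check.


Moisture content = 9.7%
Acceptable: Yes


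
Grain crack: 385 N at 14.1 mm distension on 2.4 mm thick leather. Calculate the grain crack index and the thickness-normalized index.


Crack index = 27.3 N/mm
Normalized index = 11.4 N/mm per mm

Crack index = 385 / 14.1 = 27.3 N/mm
Normalized = 27.3 / 2.4 = 11.4 N/mm per mm


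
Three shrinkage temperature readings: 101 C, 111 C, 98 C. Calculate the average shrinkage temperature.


103.3 C

Average = (101 + 111 + 98) / 3
Average = 310 / 3 = 103.3 C


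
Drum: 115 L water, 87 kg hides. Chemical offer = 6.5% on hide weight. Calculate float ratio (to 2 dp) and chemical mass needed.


Float ratio = 115 / 87 = 1.32
Chemical = 87 x 6.5 / 100 = 5.655 kg


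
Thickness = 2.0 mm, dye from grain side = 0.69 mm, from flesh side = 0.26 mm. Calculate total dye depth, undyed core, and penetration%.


Total dyed = 0.69 + 0.26 = 0.95 mm
Undyed core = 2.0 - 0.95 = 1.05 mm
Penetration = 0.95 / 2.0 x 100 = 47.5%


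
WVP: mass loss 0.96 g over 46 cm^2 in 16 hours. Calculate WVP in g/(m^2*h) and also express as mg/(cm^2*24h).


WVP = 0.96 / (46 x 16) x 10000 = 13.04 g/(m^2*h)
Mass loss in mg = 0.96 x 1000 = 960 mg
Per cm^2 per 24h in mg: 960 x 24 / (46 x 16) = 23040 / 736 = 31.30 mg/(cm^2*24h)


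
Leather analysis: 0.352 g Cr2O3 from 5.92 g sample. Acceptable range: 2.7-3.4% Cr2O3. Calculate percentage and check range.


Cr2O3 = 5.95%
Within range: No

Cr2O3% = 0.352 / 5.92 x 100 = 5.95%
Acceptable range: 2.7 to 3.4%
Within range: No


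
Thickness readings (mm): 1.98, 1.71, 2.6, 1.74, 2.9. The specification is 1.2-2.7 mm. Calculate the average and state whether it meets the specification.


Sum = 10.93
Average = 10.93 / 5 = 2.19 mm
Specification range: 1.2 to 2.7 mm
Within spec: Yes


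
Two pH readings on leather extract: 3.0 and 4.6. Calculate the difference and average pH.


Difference = |3.0 - 4.6| = 1.6
Average = (3.0 + 4.6) / 2 = 3.80


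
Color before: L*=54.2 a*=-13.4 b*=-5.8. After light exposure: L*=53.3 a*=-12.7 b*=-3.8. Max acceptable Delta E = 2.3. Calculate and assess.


Delta E = 2.30
Passes: Yes

dL = -0.9, da = 0.7, db = 2.0
dE = sqrt((-0.9)^2 + (0.7)^2 + (2.0)^2) = 2.30
Max = 2.3
Passes: Yes


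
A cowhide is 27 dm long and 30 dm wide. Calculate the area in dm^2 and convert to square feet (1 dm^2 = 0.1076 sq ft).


Area = 27 x 30 = 810 dm^2
Conversion: 810 x 0.1076 = 87.16 sq ft


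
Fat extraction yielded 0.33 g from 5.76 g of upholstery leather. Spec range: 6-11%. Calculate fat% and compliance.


Fat content = 5.7%
Compliant: No

Fat% = 0.33 / 5.76 x 100 = 5.7%
Spec range: 6-11%
Compliant: No


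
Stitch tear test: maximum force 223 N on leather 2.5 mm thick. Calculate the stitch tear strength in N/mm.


Stitch tear strength = force / thickness
STS = 223 / 2.5 = 89.2 N/mm


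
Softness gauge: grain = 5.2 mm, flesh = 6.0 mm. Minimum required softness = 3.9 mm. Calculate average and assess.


Average softness = 5.60 mm
Meets requirement: Yes


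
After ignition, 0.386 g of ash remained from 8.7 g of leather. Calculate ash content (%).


4.44%


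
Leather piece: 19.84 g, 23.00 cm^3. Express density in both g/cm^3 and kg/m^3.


0.863 g/cm^3
863 kg/m^3


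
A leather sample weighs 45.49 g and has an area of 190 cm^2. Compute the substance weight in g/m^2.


Substance weight = mass / area x 10000
SW = 45.49 / 190 x 10000
SW = 2394.2 g/m^2


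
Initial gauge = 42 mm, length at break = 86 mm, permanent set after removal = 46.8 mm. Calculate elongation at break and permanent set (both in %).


Elongation at break = 104.8%
Permanent set = 11.4%


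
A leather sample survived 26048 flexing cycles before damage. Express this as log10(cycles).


log10(26048) = 4.42


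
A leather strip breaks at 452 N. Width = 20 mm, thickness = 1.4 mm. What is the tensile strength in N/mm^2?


16.14 N/mm^2

Cross-sectional area = 20 x 1.4 = 28.0 mm^2
Tensile strength = 452 / 28.0 = 16.14 N/mm^2


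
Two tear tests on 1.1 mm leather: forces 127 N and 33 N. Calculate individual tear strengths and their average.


Tear 1 = 127 / 1.1 = 115.5 N/mm
Tear 2 = 33 / 1.1 = 30.0 N/mm
Average = (115.5 + 30.0) / 2 = 72.8 N/mm


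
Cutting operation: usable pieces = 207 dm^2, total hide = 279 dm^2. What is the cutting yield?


Yield = usable / total x 100
Yield = 207 / 279 x 100 = 74.2%


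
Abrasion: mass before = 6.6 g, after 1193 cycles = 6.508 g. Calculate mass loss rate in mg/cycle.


0.077 mg/cycle

Mass loss = 6.6 - 6.508 = 0.092 g
Rate = 0.092 / 1193 x 1000 = 0.077 mg/cycle


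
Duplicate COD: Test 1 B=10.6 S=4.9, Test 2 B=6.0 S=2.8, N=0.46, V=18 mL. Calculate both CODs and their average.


COD1 = 1165.3 mg/L
COD2 = 654.2 mg/L
Average = 909.8 mg/L

COD1 = (10.6 - 4.9) x 0.46 x 8000 / 18 = 1165.3 mg/L
COD2 = (6.0 - 2.8) x 0.46 x 8000 / 18 = 654.2 mg/L
Average = (1165.3 + 654.2) / 2 = 909.8 mg/L


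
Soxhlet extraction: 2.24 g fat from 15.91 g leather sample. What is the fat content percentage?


14.1%

Fat content = 2.24 / 15.91 x 100
Fat = 14.1%


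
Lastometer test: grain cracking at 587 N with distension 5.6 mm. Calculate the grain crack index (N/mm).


104.8 N/mm

Grain crack index = force / distension
Index = 587 / 5.6 = 104.8 N/mm


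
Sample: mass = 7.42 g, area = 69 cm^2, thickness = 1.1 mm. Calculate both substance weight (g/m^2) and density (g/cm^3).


SW = 7.42 / 69 x 10000 = 1075.4 g/m^2
Volume = 69 x 1.1 / 10 = 7.59 cm^3
Density = 7.42 / 7.59 = 0.978 g/cm^3


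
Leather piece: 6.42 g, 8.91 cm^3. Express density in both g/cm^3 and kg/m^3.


Density = 6.42 / 8.91 = 0.721 g/cm^3
Convert: 0.721 x 1000 = 721 kg/m^3


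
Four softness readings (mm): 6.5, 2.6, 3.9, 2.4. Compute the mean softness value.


3.85 mm


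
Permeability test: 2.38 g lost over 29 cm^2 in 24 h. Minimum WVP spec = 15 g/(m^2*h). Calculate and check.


WVP = 34.20 g/(m^2*h)
Meets specification: Yes

WVP = 2.38 / (29 x 24) x 10000 = 34.20 g/(m^2*h)
Minimum: 15 g/(m^2*h)
Meets spec: Yes


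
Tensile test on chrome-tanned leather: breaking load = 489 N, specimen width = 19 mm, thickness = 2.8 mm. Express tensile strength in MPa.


9.19 MPa


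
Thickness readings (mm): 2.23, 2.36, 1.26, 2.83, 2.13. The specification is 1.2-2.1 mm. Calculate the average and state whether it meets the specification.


Average = 2.16 mm
Within specification: No


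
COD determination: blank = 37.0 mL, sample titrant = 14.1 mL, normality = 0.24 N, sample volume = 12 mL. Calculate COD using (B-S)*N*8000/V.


3664.0 mg/L

COD = (37.0 - 14.1) x 0.24 x 8000 / 12
COD = 22.9 x 0.24 x 8000 / 12
COD = 3664.0 mg/L


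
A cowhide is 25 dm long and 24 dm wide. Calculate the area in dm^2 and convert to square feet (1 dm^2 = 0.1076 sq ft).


Area = 25 x 24 = 600 dm^2
Conversion: 600 x 0.1076 = 64.56 sq ft


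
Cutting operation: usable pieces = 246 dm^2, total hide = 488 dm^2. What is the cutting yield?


Yield = usable / total x 100
Yield = 246 / 488 x 100 = 50.4%


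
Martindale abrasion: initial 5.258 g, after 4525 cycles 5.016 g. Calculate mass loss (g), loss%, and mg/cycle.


Mass loss = 0.242 g
Loss = 4.60%
Rate = 0.053 mg/cycle

Loss = 5.258 - 5.016 = 0.242 g
Loss% = 0.242 / 5.258 x 100 = 4.60%
Rate = 0.242 / 4525 x 1000 = 0.053 mg/cycle


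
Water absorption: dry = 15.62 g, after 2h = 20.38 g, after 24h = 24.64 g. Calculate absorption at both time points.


2h absorption = 30.5%
24h absorption = 57.7%


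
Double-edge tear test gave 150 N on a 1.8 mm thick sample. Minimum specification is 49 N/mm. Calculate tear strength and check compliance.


Tear strength = 83.3 N/mm
Compliant: Yes


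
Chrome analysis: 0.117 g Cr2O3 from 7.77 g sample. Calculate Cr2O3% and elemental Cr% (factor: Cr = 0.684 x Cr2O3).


Cr2O3 = 1.51%
Cr = 1.03%


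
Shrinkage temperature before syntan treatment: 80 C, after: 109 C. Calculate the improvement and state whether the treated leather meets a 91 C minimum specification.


Improvement = 109 - 80 = 29 C
Spec check: 109 C >= 91 C? Yes


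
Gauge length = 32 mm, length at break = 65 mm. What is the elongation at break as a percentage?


Extension = 65 - 32 = 33 mm
Elongation = 33 / 32 x 100 = 103.1%


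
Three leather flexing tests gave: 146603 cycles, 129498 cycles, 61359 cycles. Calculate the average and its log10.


Average = (146603 + 129498 + 61359) / 3 = 112487 cycles
log10(112487) = 5.05


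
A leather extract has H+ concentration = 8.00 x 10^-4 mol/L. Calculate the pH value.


pH = -log10[H+]
pH = -log10(8.00 x 10^-4) = 3.10


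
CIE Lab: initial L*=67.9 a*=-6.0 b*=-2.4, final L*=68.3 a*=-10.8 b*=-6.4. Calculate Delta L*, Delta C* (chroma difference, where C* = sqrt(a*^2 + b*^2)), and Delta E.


Delta L* = 68.3 - 67.9 = 0.4
C1* = sqrt((-6.0)^2 + (-2.4)^2) = 6.462
C2* = sqrt((-10.8)^2 + (-6.4)^2) = 12.554
Delta C* = 12.554 - 6.462 = 6.09
Delta E = sqrt((0.4)^2 + (-4.8)^2 + (-4.0)^2) = 6.26


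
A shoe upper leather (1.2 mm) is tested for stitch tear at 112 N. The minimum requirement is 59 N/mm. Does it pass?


STS = 93.3 N/mm
Passes: Yes

STS = 112 / 1.2 = 93.3 N/mm
Minimum required: 59 N/mm
Passes: Yes


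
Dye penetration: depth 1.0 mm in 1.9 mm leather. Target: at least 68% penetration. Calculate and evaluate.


Penetration = 1.0 / 1.9 x 100 = 52.6%
Target: 68%
Meets target: No


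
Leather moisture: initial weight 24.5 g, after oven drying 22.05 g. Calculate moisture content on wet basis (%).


10.0%

Moisture = 24.5 - 22.05 = 2.45 g
MC = 2.45 / 24.5 x 100 = 10.0%


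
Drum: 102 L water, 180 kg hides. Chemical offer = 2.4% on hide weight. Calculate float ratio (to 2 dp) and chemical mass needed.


Float ratio = 102 / 180 = 0.57
Chemical = 180 x 2.4 / 100 = 4.32 kg


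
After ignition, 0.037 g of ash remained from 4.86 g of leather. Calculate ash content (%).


0.76%

Ash% = 0.037 / 4.86 x 100
Ash% = 0.76%


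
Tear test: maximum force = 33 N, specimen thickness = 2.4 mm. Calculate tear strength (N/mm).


13.8 N/mm

Tear strength = force / thickness
Tear = 33 / 2.4 = 13.8 N/mm


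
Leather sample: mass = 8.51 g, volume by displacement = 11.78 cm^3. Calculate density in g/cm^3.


0.722 g/cm^3


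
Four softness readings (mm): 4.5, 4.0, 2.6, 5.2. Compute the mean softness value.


4.08 mm

Sum = 4.5 + 4.0 + 2.6 + 5.2
Mean = 16.3 / 4 = 4.08 mm


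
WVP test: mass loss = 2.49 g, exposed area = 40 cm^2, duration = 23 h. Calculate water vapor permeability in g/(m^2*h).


WVP = mass_loss / (area x time) x 10000
WVP = 2.49 / (40 x 23) x 10000
WVP = 2.49 / 920 x 10000 = 27.07 g/(m^2*h)


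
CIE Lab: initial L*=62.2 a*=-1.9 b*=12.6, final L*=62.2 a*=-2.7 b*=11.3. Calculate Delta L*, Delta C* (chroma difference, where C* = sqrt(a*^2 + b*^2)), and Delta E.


Delta L* = 62.2 - 62.2 = 0.0
C1* = sqrt((-1.9)^2 + (12.6)^2) = 12.742
C2* = sqrt((-2.7)^2 + (11.3)^2) = 11.618
Delta C* = 11.618 - 12.742 = -1.12
Delta E = sqrt((0.0)^2 + (-0.8)^2 + (-1.3)^2) = 1.53


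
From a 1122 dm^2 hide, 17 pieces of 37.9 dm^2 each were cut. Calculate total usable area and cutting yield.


Usable area = 644.3 dm^2
Yield = 57.4%

Total usable = 17 x 37.9 = 644.3 dm^2
Yield = 644.3 / 1122 x 100 = 57.4%


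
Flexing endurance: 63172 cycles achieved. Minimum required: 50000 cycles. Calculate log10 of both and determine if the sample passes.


Achieved: log10 = 4.80
Required: log10 = 4.70
Passes: Yes

log10(63172) = 4.80
log10(50000) = 4.70
Passes: Yes


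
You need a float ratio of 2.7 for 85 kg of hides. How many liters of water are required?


Water = hide weight x target ratio
Water = 85 x 2.7 = 229.5 L


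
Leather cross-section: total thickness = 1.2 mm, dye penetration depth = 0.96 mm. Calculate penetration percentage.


80.0%

Penetration% = 0.96 / 1.2 x 100
Penetration = 80.0%


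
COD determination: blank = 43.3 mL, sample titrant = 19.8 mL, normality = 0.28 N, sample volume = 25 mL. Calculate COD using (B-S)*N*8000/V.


2105.6 mg/L


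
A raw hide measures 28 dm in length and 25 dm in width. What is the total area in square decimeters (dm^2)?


700 dm^2

Area = length x width
Area = 28 x 25 = 700 dm^2


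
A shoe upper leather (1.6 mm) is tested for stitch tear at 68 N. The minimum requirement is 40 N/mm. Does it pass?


STS = 68 / 1.6 = 42.5 N/mm
Minimum required: 40 N/mm
Passes: Yes


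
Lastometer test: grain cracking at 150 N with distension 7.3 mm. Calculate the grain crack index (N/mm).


Grain crack index = force / distension
Index = 150 / 7.3 = 20.5 N/mm


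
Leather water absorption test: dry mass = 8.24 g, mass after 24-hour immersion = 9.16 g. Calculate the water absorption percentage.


11.2%


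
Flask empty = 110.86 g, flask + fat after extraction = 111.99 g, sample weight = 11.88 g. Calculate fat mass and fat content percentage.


Fat mass = 1.13 g
Fat content = 9.5%

Fat mass = 111.99 - 110.86 = 1.13 g
Fat% = 1.13 / 11.88 x 100 = 9.5%


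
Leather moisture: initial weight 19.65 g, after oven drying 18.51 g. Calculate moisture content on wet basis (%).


5.8%

Moisture = 19.65 - 18.51 = 1.14 g
MC = 1.14 / 19.65 x 100 = 5.8%


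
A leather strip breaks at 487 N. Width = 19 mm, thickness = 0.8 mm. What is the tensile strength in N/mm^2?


32.04 N/mm^2

Cross-sectional area = 19 x 0.8 = 15.2 mm^2
Tensile strength = 487 / 15.2 = 32.04 N/mm^2


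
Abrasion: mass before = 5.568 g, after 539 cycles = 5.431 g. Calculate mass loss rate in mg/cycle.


Mass loss = 5.568 - 5.431 = 0.137 g
Rate = 0.137 / 539 x 1000 = 0.254 mg/cycle


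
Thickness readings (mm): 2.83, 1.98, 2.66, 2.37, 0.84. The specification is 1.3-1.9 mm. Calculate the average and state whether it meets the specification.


Sum = 10.68
Average = 10.68 / 5 = 2.14 mm
Specification range: 1.3 to 1.9 mm
Within spec: No


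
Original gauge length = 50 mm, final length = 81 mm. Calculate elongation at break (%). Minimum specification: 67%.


Extension = 81 - 50 = 31 mm
Elongation = 31 / 50 x 100 = 62.0%
Minimum required: 67%
Meets specification: No


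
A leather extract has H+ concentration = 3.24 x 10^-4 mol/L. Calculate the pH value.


pH = 3.49

pH = -log10[H+]
pH = -log10(3.24 x 10^-4) = 3.49


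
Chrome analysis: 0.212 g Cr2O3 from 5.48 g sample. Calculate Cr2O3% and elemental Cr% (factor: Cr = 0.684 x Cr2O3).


Cr2O3% = 0.212 / 5.48 x 100 = 3.87%
Cr% = 3.87 x 0.684 = 2.65%


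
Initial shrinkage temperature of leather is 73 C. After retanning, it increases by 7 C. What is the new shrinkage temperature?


New Ts = 73 + 7 = 80 C


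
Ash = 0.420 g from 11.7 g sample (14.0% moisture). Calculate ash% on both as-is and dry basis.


As-is ash = 3.59%
Dry-basis ash = 4.17%

As-is ash% = 0.420 / 11.7 x 100 = 3.59%
Dry mass = 11.7 x (100 - 14.0) / 100 = 10.062 g
Dry-basis ash% = 0.420 / 10.062 x 100 = 4.17%


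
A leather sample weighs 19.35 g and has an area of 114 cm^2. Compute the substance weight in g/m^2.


Substance weight = mass / area x 10000
SW = 19.35 / 114 x 10000
SW = 1697.4 g/m^2


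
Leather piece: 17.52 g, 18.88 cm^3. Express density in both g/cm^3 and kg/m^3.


0.928 g/cm^3
928 kg/m^3

Density = 17.52 / 18.88 = 0.928 g/cm^3
Convert: 0.928 x 1000 = 928 kg/m^3


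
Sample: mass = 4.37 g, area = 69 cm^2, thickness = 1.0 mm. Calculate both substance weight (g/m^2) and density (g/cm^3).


SW = 4.37 / 69 x 10000 = 633.3 g/m^2
Volume = 69 x 1.0 / 10 = 6.90 cm^3
Density = 4.37 / 6.90 = 0.633 g/cm^3


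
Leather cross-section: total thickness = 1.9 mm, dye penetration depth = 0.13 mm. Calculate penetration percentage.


Penetration% = 0.13 / 1.9 x 100
Penetration = 6.8%


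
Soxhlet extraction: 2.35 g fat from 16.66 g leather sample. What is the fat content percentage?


Fat content = 2.35 / 16.66 x 100
Fat = 14.1%


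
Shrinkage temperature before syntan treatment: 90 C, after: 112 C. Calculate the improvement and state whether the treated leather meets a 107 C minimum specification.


Improvement = 112 - 90 = 22 C
Spec check: 112 C >= 107 C? Yes


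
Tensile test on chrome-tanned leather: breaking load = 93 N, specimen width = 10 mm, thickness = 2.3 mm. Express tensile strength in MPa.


4.04 MPa

Cross-section = 10 x 2.3 = 23.0 mm^2
TS = 93 / 23.0 = 4.04 MPa
(1 N/mm^2 = 1 MPa)


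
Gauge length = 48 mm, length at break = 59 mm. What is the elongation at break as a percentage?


Extension = 59 - 48 = 11 mm
Elongation = 11 / 48 x 100 = 22.9%


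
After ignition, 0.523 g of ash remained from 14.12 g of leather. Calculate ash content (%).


3.70%


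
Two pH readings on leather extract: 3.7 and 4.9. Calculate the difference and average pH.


Difference = |3.7 - 4.9| = 1.2
Average = (3.7 + 4.9) / 2 = 4.30


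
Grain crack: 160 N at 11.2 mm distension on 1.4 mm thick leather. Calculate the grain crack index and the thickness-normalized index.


Crack index = 160 / 11.2 = 14.3 N/mm
Normalized = 14.3 / 1.4 = 10.2 N/mm per mm


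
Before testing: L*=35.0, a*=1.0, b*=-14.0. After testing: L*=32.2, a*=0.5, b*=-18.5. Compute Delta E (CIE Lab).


Delta E = 5.32


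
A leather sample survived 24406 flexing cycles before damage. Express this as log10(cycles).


log10(24406) = 4.39


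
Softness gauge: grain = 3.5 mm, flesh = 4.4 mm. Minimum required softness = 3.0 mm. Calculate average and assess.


Average softness = 3.95 mm
Meets requirement: Yes


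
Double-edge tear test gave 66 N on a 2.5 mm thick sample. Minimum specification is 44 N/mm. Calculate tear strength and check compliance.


Tear strength = 26.4 N/mm
Compliant: No


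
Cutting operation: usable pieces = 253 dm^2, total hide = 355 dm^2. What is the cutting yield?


71.3%

Yield = usable / total x 100
Yield = 253 / 355 x 100 = 71.3%


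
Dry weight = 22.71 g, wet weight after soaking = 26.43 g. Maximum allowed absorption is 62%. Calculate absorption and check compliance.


Absorption = 16.4%
Compliant: Yes


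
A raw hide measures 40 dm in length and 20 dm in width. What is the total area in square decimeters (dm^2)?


800 dm^2

Area = length x width
Area = 40 x 20 = 800 dm^2


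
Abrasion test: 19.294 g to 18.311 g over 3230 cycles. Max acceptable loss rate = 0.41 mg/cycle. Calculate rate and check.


Loss = 19.294 - 18.311 = 0.983 g
Rate = 0.983 g / 3230 cycles x 1000 = 0.304 mg/cycle
Max = 0.41 mg/cycle
Passes: Yes


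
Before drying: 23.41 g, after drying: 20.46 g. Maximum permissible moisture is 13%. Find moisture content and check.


MC = (23.41 - 20.46) / 23.41 x 100 = 12.6%
Maximum: 13%
Acceptable: Yes


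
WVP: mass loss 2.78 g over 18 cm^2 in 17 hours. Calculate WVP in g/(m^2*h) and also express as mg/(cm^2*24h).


WVP = 2.78 / (18 x 17) x 10000 = 90.85 g/(m^2*h)
Mass loss in mg = 2.78 x 1000 = 2780 mg
Per cm^2 per 24h in mg: 2780 x 24 / (18 x 17) = 66720 / 306 = 218.04 mg/(cm^2*24h)


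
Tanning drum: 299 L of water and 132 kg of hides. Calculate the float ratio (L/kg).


Float ratio = water / hide weight
Ratio = 299 / 132 = 2.3


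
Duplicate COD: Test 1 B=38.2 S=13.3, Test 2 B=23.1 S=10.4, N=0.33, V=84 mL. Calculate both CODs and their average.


COD1 = (38.2 - 13.3) x 0.33 x 8000 / 84 = 782.6 mg/L
COD2 = (23.1 - 10.4) x 0.33 x 8000 / 84 = 399.1 mg/L
Average = (782.6 + 399.1) / 2 = 590.9 mg/L


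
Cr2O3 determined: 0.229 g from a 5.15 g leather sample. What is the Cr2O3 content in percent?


Cr2O3% = 0.229 / 5.15 x 100
Cr2O3% = 4.45%


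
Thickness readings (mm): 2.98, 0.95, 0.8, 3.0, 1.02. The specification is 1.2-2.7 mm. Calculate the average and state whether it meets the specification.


Sum = 8.75
Average = 8.75 / 5 = 1.75 mm
Specification range: 1.2 to 2.7 mm
Within spec: Yes


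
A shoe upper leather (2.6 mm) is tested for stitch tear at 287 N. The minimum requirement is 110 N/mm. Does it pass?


STS = 287 / 2.6 = 110.4 N/mm
Minimum required: 110 N/mm
Passes: Yes


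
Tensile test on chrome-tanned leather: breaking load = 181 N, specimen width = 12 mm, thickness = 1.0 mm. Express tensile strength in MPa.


Cross-section = 12 x 1.0 = 12.0 mm^2
TS = 181 / 12.0 = 15.08 MPa
(1 N/mm^2 = 1 MPa)


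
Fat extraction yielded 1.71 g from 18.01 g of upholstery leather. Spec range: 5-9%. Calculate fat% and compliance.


Fat% = 1.71 / 18.01 x 100 = 9.5%
Spec range: 5-9%
Compliant: No


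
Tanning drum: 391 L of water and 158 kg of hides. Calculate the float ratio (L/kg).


2.5


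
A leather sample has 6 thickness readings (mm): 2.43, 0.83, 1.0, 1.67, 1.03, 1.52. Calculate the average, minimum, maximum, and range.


Sum = 8.48
Average = 8.48 / 6 = 1.41 mm
Minimum = 0.83 mm
Maximum = 2.43 mm
Range = 2.43 - 0.83 = 1.60 mm


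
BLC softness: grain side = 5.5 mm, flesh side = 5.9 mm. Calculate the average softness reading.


Average = (5.5 + 5.9) / 2
Average = 5.70 mm


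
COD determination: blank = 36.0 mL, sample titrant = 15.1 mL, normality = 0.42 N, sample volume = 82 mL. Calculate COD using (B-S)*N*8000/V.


COD = (36.0 - 15.1) x 0.42 x 8000 / 82
COD = 20.9 x 0.42 x 8000 / 82
COD = 856.4 mg/L


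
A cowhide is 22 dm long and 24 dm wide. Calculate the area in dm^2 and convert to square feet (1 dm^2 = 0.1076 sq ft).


528 dm^2
56.81 sq ft

Area = 22 x 24 = 528 dm^2
Conversion: 528 x 0.1076 = 56.81 sq ft
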